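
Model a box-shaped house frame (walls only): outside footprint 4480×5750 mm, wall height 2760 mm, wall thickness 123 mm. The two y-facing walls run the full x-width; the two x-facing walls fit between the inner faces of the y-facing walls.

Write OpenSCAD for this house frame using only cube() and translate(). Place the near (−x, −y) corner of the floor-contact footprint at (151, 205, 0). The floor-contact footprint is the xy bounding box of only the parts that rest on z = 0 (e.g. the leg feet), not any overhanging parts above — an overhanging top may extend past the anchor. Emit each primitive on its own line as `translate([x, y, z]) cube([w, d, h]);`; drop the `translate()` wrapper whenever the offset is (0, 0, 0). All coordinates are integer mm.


translate([151, 205, 0]) cube([4480, 123, 2760]);
translate([151, 5832, 0]) cube([4480, 123, 2760]);
translate([151, 328, 0]) cube([123, 5504, 2760]);
translate([4508, 328, 0]) cube([123, 5504, 2760]);


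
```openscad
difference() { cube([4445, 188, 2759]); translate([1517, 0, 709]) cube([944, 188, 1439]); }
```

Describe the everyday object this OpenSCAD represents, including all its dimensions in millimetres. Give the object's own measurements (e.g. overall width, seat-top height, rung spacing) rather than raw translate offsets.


A wall 4445 mm long (x), 188 mm thick (y), 2759 mm tall, with a rectangular window opening cut through it. The opening is 944 mm wide and 1439 mm tall; its sill is at z = 709 mm and its near (−x) edge is 1517 mm from the wall's −x end. The opening passes through the full wall thickness.


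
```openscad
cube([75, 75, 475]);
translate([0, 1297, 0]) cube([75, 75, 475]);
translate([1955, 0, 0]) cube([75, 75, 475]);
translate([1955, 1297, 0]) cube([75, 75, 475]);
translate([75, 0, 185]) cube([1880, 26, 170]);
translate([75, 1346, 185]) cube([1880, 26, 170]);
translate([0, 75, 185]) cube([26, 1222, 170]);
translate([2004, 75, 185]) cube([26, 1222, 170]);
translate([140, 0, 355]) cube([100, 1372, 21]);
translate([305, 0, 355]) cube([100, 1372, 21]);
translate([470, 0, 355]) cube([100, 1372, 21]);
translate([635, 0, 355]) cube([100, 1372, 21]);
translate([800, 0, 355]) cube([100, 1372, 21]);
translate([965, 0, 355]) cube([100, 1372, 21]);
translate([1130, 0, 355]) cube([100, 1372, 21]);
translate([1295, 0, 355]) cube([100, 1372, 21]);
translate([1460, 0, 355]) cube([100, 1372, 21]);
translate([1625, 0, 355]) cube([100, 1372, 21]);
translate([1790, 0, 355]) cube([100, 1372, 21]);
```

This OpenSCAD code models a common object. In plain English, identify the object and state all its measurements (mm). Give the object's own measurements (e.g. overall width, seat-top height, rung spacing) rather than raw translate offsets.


A bed frame 2030 mm long (x) by 1372 mm wide (y). Four 75×75 mm corner posts, 475 mm tall, at the corners of the footprint. Four rails of 26 mm thickness and 170 mm height run between adjacent posts with their undersides at z = 185 mm, their outer faces flush with the outside of the frame (the two x-running rails run between the posts' inner faces; the two y-running rails run between the posts' inner faces). 11 slats, each 100 mm wide (x) and 21 mm thick, lie across the top of the two x-running rails, running the full 1372 mm width of the frame in y; along x they sit between the end posts with a 65 mm gap after the −x posts and between neighbouring slats and before the +x posts.


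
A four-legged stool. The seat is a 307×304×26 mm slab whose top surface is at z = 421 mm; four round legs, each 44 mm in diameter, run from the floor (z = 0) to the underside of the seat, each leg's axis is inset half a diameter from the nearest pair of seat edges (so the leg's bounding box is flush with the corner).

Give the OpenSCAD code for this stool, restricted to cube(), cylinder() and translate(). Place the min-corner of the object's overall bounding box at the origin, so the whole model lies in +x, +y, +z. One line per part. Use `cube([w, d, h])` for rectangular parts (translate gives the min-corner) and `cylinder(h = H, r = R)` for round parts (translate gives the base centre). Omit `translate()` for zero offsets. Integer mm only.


// leg_h = 421 - 26 = 395
translate([0, 0, 395]) cube([307, 304, 26]);
translate([22, 22, 0]) cylinder(h = 395, r = 22);
translate([285, 22, 0]) cylinder(h = 395, r = 22);
translate([22, 282, 0]) cylinder(h = 395, r = 22);
translate([285, 282, 0]) cylinder(h = 395, r = 22);


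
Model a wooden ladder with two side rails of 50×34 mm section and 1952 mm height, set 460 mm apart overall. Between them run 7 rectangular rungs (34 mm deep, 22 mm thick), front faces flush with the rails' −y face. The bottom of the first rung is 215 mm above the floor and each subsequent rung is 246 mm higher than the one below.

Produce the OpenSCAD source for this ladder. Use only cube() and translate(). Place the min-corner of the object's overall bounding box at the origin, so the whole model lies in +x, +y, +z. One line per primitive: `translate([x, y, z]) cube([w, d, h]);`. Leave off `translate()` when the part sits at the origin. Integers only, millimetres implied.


cube([50, 34, 1952]);
translate([410, 0, 0]) cube([50, 34, 1952]);
translate([50, 0, 215]) cube([360, 34, 22]);
translate([50, 0, 461]) cube([360, 34, 22]);
translate([50, 0, 707]) cube([360, 34, 22]);
translate([50, 0, 953]) cube([360, 34, 22]);
translate([50, 0, 1199]) cube([360, 34, 22]);
translate([50, 0, 1445]) cube([360, 34, 22]);
translate([50, 0, 1691]) cube([360, 34, 22]);


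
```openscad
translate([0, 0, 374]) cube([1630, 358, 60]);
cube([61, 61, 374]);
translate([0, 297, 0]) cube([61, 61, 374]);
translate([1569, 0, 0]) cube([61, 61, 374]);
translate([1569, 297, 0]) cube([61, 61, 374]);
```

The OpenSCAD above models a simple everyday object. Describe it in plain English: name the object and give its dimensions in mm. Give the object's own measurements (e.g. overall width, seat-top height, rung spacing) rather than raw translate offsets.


A long wooden bench with a 1630 mm (x) × 358 mm (y) seat, 60 mm thick, its top surface 434 mm above the floor. Four 61 mm square legs at the seat corners, flush with the edges, run from z = 0 to the seat underside.


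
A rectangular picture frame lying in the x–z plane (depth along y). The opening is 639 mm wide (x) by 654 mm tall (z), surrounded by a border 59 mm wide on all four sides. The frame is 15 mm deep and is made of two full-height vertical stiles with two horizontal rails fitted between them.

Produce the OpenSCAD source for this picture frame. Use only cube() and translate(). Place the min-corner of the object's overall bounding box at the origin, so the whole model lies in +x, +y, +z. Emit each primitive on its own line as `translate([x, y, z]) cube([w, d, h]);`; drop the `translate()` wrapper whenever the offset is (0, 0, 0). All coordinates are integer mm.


cube([59, 15, 772]);
translate([698, 0, 0]) cube([59, 15, 772]);
translate([59, 0, 0]) cube([639, 15, 59]);
translate([59, 0, 713]) cube([639, 15, 59]);


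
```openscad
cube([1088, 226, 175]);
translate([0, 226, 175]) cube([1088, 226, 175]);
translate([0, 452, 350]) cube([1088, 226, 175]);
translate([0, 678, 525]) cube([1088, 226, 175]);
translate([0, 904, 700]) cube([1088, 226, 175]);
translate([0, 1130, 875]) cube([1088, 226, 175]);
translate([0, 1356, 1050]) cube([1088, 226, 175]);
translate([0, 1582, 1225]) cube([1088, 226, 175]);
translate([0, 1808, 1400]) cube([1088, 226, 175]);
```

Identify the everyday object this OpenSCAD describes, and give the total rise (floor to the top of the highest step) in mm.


A staircase. The total rise is 1575 mm.

9 identical blocks, each offset up and back from the previous — a staircase. Each step is 175 mm tall and there are 9 of them, so the total rise is 9 × 175 = 1575 mm.


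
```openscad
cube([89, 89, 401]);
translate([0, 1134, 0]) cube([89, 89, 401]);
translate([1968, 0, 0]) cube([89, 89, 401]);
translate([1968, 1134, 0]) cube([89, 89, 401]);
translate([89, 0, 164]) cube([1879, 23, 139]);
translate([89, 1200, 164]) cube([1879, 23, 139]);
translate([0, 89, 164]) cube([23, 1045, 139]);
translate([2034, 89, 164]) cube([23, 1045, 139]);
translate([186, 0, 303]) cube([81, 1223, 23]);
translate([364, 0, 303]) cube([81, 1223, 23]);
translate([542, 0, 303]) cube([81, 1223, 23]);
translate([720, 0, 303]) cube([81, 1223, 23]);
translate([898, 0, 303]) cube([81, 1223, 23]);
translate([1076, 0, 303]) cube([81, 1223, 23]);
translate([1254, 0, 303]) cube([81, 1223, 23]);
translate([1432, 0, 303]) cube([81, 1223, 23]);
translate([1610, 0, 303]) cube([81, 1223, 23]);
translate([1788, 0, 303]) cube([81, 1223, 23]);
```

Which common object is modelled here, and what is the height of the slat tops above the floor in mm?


A bed frame. The slat-top height is 326 mm.

Four posts, four rails, and a row of slats — a bed frame. Slats sit on the rails at z = 164 + 139 = 303; with slat thickness 23, the top is 326 mm.


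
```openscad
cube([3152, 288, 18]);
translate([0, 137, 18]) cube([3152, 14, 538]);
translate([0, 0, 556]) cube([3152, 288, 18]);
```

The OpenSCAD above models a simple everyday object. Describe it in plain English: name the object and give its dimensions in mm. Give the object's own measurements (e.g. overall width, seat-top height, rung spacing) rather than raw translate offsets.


An I-beam lying along x, 3152 mm long. Overall section height 574 mm. Two flanges 288 mm wide (y) and 18 mm thick, one on the floor and one at the top; a web 14 mm thick runs between them, centred on the flange width.


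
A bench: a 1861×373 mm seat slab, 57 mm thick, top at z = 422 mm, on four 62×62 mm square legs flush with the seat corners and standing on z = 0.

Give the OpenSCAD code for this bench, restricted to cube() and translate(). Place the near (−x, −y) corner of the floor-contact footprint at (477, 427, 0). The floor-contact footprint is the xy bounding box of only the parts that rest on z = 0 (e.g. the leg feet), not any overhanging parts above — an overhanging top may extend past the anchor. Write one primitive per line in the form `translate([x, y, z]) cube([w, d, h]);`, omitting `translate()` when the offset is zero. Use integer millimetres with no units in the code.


translate([477, 427, 365]) cube([1861, 373, 57]);
translate([477, 427, 0]) cube([62, 62, 365]);
translate([477, 738, 0]) cube([62, 62, 365]);
translate([2276, 427, 0]) cube([62, 62, 365]);
translate([2276, 738, 0]) cube([62, 62, 365]);


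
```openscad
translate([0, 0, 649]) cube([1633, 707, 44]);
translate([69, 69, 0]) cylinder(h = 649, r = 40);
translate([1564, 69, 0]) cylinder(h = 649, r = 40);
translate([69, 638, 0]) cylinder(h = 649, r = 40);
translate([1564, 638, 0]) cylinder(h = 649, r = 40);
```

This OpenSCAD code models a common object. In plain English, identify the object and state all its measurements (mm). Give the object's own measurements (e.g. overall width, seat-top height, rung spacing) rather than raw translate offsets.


A table: top 1633 mm (x) × 707 mm (y), 44 mm thick, upper face at z = 693 mm, on four round legs of 80 mm diameter, each leg's bounding box inset 29 mm from the nearest pair of top edges from z = 0 to the bottom of the top.


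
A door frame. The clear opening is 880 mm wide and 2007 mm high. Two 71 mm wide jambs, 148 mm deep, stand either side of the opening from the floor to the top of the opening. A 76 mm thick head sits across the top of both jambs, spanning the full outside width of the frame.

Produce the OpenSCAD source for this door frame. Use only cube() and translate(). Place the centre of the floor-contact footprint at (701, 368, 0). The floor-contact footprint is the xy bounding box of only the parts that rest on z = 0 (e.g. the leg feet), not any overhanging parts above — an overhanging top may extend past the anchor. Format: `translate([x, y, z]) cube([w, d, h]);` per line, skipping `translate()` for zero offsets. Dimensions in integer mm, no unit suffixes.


translate([190, 294, 0]) cube([71, 148, 2007]);
translate([1141, 294, 0]) cube([71, 148, 2007]);
translate([190, 294, 2007]) cube([1022, 148, 76]);


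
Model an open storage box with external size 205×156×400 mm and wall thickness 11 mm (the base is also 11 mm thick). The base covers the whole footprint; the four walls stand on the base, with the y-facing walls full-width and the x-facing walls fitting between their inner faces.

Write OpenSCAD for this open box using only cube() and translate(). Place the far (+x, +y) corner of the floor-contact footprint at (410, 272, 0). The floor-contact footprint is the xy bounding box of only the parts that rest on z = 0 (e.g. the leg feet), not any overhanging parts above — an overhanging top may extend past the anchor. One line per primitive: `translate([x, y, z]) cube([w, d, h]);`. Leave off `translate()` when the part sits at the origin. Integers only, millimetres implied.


translate([205, 116, 0]) cube([205, 156, 11]);
translate([205, 116, 11]) cube([205, 11, 389]);
translate([205, 261, 11]) cube([205, 11, 389]);
translate([205, 127, 11]) cube([11, 134, 389]);
translate([399, 127, 11]) cube([11, 134, 389]);


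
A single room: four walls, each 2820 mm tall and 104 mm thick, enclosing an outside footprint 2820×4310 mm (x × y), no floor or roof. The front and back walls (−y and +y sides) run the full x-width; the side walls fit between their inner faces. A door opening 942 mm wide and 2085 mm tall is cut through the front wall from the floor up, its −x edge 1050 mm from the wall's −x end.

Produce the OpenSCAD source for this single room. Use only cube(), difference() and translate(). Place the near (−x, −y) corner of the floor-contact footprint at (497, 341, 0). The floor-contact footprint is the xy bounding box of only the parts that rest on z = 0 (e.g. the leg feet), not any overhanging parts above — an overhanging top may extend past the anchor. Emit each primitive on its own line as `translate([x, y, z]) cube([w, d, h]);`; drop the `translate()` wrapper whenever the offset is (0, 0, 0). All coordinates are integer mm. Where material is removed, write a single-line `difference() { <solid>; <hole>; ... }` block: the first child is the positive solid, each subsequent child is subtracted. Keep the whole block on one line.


difference() { translate([497, 341, 0]) cube([2820, 104, 2820]); translate([1547, 341, 0]) cube([942, 104, 2085]); }
translate([497, 4547, 0]) cube([2820, 104, 2820]);
translate([497, 445, 0]) cube([104, 4102, 2820]);
translate([3213, 445, 0]) cube([104, 4102, 2820]);


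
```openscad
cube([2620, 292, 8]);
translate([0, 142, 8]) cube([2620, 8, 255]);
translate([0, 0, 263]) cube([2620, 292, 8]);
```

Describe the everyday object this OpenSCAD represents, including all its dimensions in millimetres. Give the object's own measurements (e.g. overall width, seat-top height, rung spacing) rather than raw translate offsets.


An I-beam lying along x, 2620 mm long. Overall section height 271 mm. Two flanges 292 mm wide (y) and 8 mm thick, one on the floor and one at the top; a web 8 mm thick runs between them, centred on the flange width.


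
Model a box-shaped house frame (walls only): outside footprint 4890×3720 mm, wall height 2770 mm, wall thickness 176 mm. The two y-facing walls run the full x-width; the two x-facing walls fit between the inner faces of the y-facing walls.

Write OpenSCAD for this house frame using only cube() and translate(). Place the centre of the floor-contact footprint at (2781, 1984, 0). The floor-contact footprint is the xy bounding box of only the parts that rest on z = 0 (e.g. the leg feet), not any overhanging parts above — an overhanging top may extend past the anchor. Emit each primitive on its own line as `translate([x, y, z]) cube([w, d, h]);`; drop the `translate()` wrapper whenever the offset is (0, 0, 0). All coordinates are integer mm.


translate([336, 124, 0]) cube([4890, 176, 2770]);
translate([336, 3668, 0]) cube([4890, 176, 2770]);
translate([336, 300, 0]) cube([176, 3368, 2770]);
translate([5050, 300, 0]) cube([176, 3368, 2770]);


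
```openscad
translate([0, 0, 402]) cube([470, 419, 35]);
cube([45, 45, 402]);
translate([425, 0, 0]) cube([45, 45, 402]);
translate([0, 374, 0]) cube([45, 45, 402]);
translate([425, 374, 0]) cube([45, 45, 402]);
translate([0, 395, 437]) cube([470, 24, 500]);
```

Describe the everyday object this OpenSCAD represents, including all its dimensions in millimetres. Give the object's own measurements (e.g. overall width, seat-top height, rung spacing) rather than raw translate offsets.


A chair. The seat is a 470×419×35 mm slab with its top at z = 437 mm, on four 45×45 mm corner legs (flush with the seat edges, standing on z = 0). A flat backrest 24 mm thick, 500 mm tall, spans the full seat width and rises from the seat top along its +y edge, rear face flush with the rear of the seat.


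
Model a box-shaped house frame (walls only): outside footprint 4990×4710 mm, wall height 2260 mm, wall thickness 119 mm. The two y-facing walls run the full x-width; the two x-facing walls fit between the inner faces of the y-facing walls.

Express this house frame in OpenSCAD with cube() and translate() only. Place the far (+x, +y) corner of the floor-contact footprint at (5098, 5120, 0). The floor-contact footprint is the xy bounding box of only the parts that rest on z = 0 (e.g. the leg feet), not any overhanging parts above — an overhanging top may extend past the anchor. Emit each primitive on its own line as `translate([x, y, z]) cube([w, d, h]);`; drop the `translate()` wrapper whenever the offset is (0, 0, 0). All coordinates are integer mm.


translate([108, 410, 0]) cube([4990, 119, 2260]);
translate([108, 5001, 0]) cube([4990, 119, 2260]);
translate([108, 529, 0]) cube([119, 4472, 2260]);
translate([4979, 529, 0]) cube([119, 4472, 2260]);


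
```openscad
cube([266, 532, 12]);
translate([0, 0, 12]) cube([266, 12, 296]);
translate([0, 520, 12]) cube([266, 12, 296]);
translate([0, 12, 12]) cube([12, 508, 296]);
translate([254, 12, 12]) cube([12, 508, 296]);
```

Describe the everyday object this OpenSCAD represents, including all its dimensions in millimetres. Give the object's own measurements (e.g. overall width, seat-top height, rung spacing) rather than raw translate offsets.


An open-topped rectangular box: outside dimensions 266×532×308 mm, with a uniform wall and base thickness of 12 mm. The base is a full 266×532 slab on the floor; four walls sit on top of the base. The front and back walls (the −y and +y sides) span the full width; the two side walls fit between them.


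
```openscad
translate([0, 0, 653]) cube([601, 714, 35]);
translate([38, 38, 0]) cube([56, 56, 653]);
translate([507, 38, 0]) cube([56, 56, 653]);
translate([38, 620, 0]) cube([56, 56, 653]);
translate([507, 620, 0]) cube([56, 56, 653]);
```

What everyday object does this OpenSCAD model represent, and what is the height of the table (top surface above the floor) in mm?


A table. The table height is 688 mm.

A 601×714×35 slab sits at z = 653 on four 56 mm square posts — a table. The top surface is at 653 + 35 = 688 mm.


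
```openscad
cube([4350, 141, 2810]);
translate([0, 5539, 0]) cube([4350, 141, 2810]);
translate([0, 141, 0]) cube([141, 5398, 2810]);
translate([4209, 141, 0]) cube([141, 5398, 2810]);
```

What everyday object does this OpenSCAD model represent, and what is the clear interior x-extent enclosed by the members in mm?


A house (or room) frame. The interior width is 4068 mm.

Four 2810 mm walls enclosing a rectangle with no floor or roof — a room or house frame. Outside width is 4350 mm and wall thickness is 141 mm, so the interior width is 4350 − 2 × 141 = 4068 mm.


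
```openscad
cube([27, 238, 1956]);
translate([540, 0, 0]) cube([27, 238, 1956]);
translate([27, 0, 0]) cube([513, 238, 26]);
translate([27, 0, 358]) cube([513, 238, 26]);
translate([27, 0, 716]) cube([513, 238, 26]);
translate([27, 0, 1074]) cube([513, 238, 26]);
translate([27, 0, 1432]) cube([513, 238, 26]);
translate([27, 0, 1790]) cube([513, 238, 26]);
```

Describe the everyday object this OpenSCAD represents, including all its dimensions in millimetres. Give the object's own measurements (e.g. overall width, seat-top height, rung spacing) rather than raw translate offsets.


An open bookshelf. Two side panels, each 27 mm thick, 238 mm deep and 1956 mm tall, stand 567 mm apart (outside-to-outside). Between them sit 6 shelves, each 26 mm thick and 238 mm deep, spanning the full gap between the sides. The bottom shelf rests on the floor (its underside at z = 0) and the clear gap between one shelf's top and the next shelf's underside is 332 mm.


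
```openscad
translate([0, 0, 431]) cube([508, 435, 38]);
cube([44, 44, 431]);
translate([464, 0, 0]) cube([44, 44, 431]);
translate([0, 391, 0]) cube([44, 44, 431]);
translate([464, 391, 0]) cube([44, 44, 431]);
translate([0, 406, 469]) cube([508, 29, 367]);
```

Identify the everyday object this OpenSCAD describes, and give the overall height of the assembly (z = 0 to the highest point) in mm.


A chair. The overall height is 836 mm.

A slab on four corner posts with a tall panel at the back — a chair. The seat slab sits at z = 431 with thickness 38, and the 367 mm backrest starts at the seat top, so the overall height is 431 + 38 + 367 = 836 mm.


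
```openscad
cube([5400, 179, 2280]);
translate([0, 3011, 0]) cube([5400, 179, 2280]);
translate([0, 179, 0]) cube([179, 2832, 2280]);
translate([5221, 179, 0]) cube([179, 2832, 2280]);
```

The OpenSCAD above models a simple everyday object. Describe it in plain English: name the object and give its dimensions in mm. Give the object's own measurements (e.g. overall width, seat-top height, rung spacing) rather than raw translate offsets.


The wall frame of a small rectangular building: four walls, each 2280 mm tall and 179 mm thick, enclosing a footprint 5400 mm (x) by 3190 mm (y) outside-to-outside, with no floor or roof. The front and back walls (the −y and +y sides) span the full width; the two side walls fit between them.


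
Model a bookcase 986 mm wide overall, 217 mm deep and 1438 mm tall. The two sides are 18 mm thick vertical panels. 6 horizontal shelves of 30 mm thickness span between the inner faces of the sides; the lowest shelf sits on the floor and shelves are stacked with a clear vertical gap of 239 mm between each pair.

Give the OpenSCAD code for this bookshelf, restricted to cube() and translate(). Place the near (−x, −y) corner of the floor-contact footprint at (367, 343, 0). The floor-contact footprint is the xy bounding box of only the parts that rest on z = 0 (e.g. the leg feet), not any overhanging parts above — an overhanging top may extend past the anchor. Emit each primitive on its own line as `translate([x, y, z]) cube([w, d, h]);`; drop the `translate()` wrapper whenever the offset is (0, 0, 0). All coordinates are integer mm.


translate([367, 343, 0]) cube([18, 217, 1438]);
translate([1335, 343, 0]) cube([18, 217, 1438]);
translate([385, 343, 0]) cube([950, 217, 30]);
translate([385, 343, 269]) cube([950, 217, 30]);
translate([385, 343, 538]) cube([950, 217, 30]);
translate([385, 343, 807]) cube([950, 217, 30]);
translate([385, 343, 1076]) cube([950, 217, 30]);
translate([385, 343, 1345]) cube([950, 217, 30]);


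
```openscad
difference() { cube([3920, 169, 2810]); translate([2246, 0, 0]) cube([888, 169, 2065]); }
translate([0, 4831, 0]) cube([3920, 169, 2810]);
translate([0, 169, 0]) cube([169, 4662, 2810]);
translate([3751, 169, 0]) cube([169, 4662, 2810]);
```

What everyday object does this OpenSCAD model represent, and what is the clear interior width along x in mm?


A single room. The interior width is 3582 mm.

Four walls enclosing a rectangle with a door in the front wall — a room. Outside width 3920 minus two 169 mm walls gives 3582 mm.


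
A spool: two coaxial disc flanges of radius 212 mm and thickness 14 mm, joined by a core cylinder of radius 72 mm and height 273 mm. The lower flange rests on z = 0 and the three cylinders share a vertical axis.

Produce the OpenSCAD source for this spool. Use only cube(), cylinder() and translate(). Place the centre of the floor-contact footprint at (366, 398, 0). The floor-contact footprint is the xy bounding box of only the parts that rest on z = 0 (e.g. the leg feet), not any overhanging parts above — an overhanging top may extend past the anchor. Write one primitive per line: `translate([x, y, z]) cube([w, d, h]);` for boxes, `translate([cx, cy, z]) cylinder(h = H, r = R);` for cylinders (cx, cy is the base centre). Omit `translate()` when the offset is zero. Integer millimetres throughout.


translate([366, 398, 0]) cylinder(h = 14, r = 212);
translate([366, 398, 14]) cylinder(h = 273, r = 72);
translate([366, 398, 287]) cylinder(h = 14, r = 212);


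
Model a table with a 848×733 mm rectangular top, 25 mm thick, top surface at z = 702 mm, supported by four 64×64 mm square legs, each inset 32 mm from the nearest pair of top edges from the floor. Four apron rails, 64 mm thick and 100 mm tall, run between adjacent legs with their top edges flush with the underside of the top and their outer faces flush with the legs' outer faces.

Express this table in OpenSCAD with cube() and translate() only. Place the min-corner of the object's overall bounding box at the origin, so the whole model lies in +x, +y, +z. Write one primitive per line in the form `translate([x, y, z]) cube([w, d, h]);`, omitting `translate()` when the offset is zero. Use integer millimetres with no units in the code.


translate([0, 0, 677]) cube([848, 733, 25]);
translate([32, 32, 0]) cube([64, 64, 677]);
translate([752, 32, 0]) cube([64, 64, 677]);
translate([32, 637, 0]) cube([64, 64, 677]);
translate([752, 637, 0]) cube([64, 64, 677]);
translate([96, 32, 577]) cube([656, 64, 100]);
translate([96, 637, 577]) cube([656, 64, 100]);
translate([32, 96, 577]) cube([64, 541, 100]);
translate([752, 96, 577]) cube([64, 541, 100]);


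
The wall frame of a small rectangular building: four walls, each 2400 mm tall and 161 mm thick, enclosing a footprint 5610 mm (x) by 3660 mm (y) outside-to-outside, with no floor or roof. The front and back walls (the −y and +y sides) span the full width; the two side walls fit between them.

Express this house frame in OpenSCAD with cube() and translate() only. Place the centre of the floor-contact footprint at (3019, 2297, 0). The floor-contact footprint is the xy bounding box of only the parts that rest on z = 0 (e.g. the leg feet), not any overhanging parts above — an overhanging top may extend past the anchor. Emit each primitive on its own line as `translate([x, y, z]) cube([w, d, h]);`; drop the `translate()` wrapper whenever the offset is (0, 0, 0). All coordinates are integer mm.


translate([214, 467, 0]) cube([5610, 161, 2400]);
translate([214, 3966, 0]) cube([5610, 161, 2400]);
translate([214, 628, 0]) cube([161, 3338, 2400]);
translate([5663, 628, 0]) cube([161, 3338, 2400]);


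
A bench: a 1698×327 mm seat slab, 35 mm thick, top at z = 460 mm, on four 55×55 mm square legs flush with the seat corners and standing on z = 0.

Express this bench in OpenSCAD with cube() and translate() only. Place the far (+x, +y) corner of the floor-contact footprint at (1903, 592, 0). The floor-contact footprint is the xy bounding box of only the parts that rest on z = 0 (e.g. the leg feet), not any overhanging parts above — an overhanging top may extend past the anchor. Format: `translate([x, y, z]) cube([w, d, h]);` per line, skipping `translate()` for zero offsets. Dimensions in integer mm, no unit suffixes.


translate([205, 265, 425]) cube([1698, 327, 35]);
translate([205, 265, 0]) cube([55, 55, 425]);
translate([205, 537, 0]) cube([55, 55, 425]);
translate([1848, 265, 0]) cube([55, 55, 425]);
translate([1848, 537, 0]) cube([55, 55, 425]);


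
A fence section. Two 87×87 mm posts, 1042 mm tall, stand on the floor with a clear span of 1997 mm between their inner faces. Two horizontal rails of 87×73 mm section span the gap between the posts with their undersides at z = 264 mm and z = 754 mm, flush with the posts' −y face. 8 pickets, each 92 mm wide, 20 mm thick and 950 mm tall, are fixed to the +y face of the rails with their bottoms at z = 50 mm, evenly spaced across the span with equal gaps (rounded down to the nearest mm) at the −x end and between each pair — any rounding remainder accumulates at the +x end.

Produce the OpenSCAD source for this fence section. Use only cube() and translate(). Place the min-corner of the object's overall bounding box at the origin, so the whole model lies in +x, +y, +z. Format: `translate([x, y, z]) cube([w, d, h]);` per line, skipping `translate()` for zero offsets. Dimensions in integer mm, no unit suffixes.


cube([87, 87, 1042]);
translate([2084, 0, 0]) cube([87, 87, 1042]);
translate([87, 0, 264]) cube([1997, 87, 73]);
translate([87, 0, 754]) cube([1997, 87, 73]);
translate([227, 87, 50]) cube([92, 20, 950]);
translate([459, 87, 50]) cube([92, 20, 950]);
translate([691, 87, 50]) cube([92, 20, 950]);
translate([923, 87, 50]) cube([92, 20, 950]);
translate([1155, 87, 50]) cube([92, 20, 950]);
translate([1387, 87, 50]) cube([92, 20, 950]);
translate([1619, 87, 50]) cube([92, 20, 950]);
translate([1851, 87, 50]) cube([92, 20, 950]);


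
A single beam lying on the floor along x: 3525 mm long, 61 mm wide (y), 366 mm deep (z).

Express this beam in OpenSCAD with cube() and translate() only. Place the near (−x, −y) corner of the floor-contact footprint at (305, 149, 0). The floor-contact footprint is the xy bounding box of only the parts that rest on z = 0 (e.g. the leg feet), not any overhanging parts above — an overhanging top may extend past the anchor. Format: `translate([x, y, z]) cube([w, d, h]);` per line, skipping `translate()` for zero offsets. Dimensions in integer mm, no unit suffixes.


translate([305, 149, 0]) cube([3525, 61, 366]);


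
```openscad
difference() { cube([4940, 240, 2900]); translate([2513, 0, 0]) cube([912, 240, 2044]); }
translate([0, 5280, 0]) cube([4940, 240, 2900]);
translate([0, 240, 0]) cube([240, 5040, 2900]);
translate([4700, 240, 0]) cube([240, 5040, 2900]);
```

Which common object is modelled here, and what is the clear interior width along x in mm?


A single room. The interior width is 4460 mm.

Four walls enclosing a rectangle with a door in the front wall — a room. Outside width 4940 minus two 240 mm walls gives 4460 mm.


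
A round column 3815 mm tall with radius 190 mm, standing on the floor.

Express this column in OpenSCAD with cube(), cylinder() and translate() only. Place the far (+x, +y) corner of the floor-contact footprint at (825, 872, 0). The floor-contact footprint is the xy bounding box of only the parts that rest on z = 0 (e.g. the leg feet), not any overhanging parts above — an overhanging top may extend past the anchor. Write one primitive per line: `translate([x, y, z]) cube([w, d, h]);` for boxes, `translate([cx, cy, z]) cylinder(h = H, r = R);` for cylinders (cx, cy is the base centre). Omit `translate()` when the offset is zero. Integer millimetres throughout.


translate([635, 682, 0]) cylinder(h = 3815, r = 190);


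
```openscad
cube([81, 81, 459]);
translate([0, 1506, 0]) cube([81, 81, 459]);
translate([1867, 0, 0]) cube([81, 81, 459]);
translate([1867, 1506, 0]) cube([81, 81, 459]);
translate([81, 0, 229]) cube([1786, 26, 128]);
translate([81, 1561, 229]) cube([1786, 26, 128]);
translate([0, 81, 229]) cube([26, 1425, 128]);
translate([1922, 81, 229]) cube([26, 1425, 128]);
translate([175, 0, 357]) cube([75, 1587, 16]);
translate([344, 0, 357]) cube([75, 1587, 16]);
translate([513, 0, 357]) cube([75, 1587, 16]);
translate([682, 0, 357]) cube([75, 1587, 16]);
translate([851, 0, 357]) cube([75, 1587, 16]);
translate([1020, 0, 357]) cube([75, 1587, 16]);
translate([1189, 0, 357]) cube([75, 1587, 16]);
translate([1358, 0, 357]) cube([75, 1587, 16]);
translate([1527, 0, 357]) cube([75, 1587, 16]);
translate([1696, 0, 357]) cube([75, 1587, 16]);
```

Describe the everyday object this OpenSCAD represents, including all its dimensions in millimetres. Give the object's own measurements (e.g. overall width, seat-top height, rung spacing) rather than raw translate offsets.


A bed frame 1948 mm long (x) by 1587 mm wide (y). Four 81×81 mm corner posts, 459 mm tall, at the corners of the footprint. Four rails of 26 mm thickness and 128 mm height run between adjacent posts with their undersides at z = 229 mm, their outer faces flush with the outside of the frame (the two x-running rails run between the posts' inner faces; the two y-running rails run between the posts' inner faces). 10 slats, each 75 mm wide (x) and 16 mm thick, lie across the top of the two x-running rails, running the full 1587 mm width of the frame in y; along x they sit between the end posts with a 94 mm gap after the −x posts and between neighbouring slats, leaving 96 mm before the +x posts.


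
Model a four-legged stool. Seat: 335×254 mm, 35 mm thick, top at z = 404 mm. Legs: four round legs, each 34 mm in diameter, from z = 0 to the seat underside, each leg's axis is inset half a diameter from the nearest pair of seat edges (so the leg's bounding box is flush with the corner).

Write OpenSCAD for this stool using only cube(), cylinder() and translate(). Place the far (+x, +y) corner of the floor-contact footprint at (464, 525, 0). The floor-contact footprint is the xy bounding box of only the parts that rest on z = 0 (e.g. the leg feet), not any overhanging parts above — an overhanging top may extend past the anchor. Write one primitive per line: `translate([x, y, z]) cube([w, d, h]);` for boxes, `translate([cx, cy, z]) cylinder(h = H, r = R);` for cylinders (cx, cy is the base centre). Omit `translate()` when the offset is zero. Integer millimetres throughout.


translate([129, 271, 369]) cube([335, 254, 35]);
translate([146, 288, 0]) cylinder(h = 369, r = 17);
translate([447, 288, 0]) cylinder(h = 369, r = 17);
translate([146, 508, 0]) cylinder(h = 369, r = 17);
translate([447, 508, 0]) cylinder(h = 369, r = 17);


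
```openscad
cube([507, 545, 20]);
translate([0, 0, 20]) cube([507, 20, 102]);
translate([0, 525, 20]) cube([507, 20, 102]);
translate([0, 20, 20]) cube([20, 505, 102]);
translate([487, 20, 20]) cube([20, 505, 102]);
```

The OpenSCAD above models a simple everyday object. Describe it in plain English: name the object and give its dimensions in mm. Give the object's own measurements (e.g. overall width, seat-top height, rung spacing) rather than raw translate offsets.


An open-topped rectangular box: outside dimensions 507×545×122 mm, with a uniform wall and base thickness of 20 mm. The base is a full 507×545 slab on the floor; four walls sit on top of the base. The front and back walls (the −y and +y sides) span the full width; the two side walls fit between them.


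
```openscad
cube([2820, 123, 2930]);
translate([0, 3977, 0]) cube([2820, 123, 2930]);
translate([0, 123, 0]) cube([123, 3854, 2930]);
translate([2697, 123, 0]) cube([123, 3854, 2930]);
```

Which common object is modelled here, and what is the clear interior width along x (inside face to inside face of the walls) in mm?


A house (or room) frame. The interior width is 2574 mm.

Four 2930 mm walls enclosing a rectangle with no floor or roof — a room or house frame. Outside width is 2820 mm and wall thickness is 123 mm, so the interior width is 2820 − 2 × 123 = 2574 mm.


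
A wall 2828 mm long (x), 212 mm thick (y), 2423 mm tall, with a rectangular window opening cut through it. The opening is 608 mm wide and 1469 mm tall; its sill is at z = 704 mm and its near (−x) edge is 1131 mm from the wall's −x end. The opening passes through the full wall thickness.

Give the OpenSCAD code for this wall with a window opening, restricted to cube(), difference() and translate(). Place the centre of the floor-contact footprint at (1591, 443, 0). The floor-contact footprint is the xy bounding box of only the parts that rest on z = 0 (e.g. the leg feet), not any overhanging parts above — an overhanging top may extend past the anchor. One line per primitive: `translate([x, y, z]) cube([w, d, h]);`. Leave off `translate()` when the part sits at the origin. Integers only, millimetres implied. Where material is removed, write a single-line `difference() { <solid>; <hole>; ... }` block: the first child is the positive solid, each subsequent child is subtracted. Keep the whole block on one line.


difference() { translate([177, 337, 0]) cube([2828, 212, 2423]); translate([1308, 337, 704]) cube([608, 212, 1469]); }


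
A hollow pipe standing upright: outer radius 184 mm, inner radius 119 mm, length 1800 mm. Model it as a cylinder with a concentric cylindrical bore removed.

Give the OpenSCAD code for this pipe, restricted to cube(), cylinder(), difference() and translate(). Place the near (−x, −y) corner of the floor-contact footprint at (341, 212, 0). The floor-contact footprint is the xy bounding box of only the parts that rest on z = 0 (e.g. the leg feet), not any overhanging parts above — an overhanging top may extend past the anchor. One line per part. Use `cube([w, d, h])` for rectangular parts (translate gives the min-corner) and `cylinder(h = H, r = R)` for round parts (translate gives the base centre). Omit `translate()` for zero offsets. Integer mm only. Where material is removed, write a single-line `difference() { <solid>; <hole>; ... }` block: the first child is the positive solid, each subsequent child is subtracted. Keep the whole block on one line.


difference() { translate([525, 396, 0]) cylinder(h = 1800, r = 184); translate([525, 396, 0]) cylinder(h = 1800, r = 119); }


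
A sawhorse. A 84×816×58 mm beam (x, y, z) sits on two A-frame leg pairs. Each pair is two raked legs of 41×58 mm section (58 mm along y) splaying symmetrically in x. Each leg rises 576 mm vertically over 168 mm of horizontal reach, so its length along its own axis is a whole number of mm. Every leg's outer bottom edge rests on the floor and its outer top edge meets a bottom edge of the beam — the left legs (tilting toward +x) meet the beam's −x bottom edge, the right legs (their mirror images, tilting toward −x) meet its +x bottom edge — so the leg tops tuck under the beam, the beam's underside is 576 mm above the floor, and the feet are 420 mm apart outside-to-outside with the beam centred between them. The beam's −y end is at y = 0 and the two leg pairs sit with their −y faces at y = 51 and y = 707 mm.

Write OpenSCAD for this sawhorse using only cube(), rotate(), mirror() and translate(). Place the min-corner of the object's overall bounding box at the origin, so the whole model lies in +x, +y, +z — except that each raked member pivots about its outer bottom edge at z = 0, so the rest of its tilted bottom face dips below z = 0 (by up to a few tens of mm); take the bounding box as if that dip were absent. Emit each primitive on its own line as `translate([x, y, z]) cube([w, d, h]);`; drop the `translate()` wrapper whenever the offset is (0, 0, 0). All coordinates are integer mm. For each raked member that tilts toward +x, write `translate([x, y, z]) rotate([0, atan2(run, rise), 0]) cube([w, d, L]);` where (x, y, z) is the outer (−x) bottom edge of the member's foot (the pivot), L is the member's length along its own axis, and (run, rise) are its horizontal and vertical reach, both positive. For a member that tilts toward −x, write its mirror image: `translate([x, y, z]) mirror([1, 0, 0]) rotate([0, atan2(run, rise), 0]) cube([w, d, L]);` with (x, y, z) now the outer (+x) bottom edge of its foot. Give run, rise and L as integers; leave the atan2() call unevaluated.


translate([168, 0, 576]) cube([84, 816, 58]);
translate([0, 51, 0]) rotate([0, atan2(168, 576), 0]) cube([41, 58, 600]);
translate([420, 51, 0]) mirror([1, 0, 0]) rotate([0, atan2(168, 576), 0]) cube([41, 58, 600]);
translate([0, 707, 0]) rotate([0, atan2(168, 576), 0]) cube([41, 58, 600]);
translate([420, 707, 0]) mirror([1, 0, 0]) rotate([0, atan2(168, 576), 0]) cube([41, 58, 600]);


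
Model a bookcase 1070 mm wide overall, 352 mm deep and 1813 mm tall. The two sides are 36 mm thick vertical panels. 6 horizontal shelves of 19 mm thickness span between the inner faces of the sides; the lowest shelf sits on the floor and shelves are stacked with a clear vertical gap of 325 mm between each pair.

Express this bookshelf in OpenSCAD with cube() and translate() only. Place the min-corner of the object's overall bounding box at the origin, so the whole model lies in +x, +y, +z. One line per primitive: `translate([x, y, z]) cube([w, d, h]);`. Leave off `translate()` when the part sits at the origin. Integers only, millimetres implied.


cube([36, 352, 1813]);
translate([1034, 0, 0]) cube([36, 352, 1813]);
translate([36, 0, 0]) cube([998, 352, 19]);
translate([36, 0, 344]) cube([998, 352, 19]);
translate([36, 0, 688]) cube([998, 352, 19]);
translate([36, 0, 1032]) cube([998, 352, 19]);
translate([36, 0, 1376]) cube([998, 352, 19]);
translate([36, 0, 1720]) cube([998, 352, 19]);
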